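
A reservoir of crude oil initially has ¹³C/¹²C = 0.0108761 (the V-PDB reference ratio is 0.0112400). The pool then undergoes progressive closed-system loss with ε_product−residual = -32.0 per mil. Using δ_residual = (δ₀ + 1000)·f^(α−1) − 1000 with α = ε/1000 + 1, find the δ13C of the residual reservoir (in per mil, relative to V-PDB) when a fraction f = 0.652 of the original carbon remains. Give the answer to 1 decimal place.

-19.0 per mil

δ₀ = (0.0108761/0.0112400 − 1)×1000 = (0.967625 − 1)×1000 = -32.375 per mil
α − 1 = ε/1000 = -0.0320
f^(α−1) = 0.652^(-0.0320) = 1.013781
δ_res = (-32.375 + 1000) × 1.013781 − 1000 = 980.959 − 1000 = -19.04 per mil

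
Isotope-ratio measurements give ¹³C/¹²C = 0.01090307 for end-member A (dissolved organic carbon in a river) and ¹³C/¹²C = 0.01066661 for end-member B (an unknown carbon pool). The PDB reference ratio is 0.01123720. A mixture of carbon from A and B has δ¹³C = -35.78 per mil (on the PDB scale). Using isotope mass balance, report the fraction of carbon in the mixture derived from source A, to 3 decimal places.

0.713

δ_A = (0.01090307/0.01123720 − 1)×1000 = (0.970266 − 1)×1000 = -29.734 per mil
δ_B = (0.01066661/0.01123720 − 1)×1000 = (0.949223 − 1)×1000 = -50.777 per mil
f_A = (δ_mix − δ_B)/(δ_A − δ_B) = (-35.78 − (-50.777))/(-29.734 − (-50.777))
f_A = 14.997 / 21.043 = 0.7127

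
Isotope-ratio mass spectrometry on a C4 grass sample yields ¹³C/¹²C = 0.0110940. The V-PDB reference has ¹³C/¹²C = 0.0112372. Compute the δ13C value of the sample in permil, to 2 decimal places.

-12.74 permil

δ13C = (R_sample / R_standard − 1) × 1000
R_sample / R_standard = 0.0110940 / 0.0112372 = 0.987257
δ13C = (0.987257 − 1) × 1000 = -12.743 permil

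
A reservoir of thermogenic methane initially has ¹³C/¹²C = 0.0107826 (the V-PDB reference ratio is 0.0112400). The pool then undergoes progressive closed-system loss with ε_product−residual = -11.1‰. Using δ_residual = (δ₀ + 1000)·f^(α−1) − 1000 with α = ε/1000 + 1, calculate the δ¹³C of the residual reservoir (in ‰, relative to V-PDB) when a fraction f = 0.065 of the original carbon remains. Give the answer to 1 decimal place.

δ₀ = (0.0107826/0.0112400 − 1)×1000 = (0.959306 − 1)×1000 = -40.694‰
α − 1 = ε/1000 = -0.0111
f^(α−1) = 0.065^(-0.0111) = 1.030805
δ_res = (-40.694 + 1000) × 1.030805 − 1000 = 988.858 − 1000 = -11.14‰

-11.1‰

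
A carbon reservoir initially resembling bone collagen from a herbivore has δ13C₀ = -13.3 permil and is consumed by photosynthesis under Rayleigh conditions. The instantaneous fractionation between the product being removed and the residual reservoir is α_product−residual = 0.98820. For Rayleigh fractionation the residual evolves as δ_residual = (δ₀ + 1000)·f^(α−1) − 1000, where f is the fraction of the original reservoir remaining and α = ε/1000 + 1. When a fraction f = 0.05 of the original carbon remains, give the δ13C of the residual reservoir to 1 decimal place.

Rayleigh residual: δ_res = (δ₀ + 1000)·f^(α−1) − 1000
α − 1 = -0.01180
f^(α−1) = 0.05^(-0.01180) = 1.035982
δ_res = (-13.3 + 1000) × 1.035982 − 1000 = 1022.203 − 1000 = 22.20 permil

22.2 permil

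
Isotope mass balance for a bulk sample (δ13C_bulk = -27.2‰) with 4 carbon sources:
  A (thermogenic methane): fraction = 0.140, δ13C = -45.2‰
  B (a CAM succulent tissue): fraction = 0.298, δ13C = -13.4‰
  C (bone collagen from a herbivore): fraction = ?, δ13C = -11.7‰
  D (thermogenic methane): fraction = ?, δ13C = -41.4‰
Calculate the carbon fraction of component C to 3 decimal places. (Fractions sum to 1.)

Let f_C and f_D be the unknown fractions; fractions sum to 1 so f_C + f_D = 0.562.
Mass balance: Σ fᵢ·δᵢ = δ_bulk ⇒ f_C·(-11.7) + f_D·(-41.4) = -27.2 − (-10.321) = -16.879
Substitute f_D = 0.562 − f_C:
f_C·(-11.7 − -41.4) = -16.879 − 0.562×(-41.4) = 6.388
f_C = 6.388 / 29.7 = 0.2151

0.215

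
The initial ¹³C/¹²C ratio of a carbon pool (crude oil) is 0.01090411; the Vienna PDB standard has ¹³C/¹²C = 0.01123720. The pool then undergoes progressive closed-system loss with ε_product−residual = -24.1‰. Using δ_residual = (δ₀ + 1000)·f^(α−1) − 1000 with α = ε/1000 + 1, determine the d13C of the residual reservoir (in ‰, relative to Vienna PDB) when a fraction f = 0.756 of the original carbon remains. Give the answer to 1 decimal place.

-23.1‰

δ₀ = (0.01090411/0.01123720 − 1)×1000 = (0.970358 − 1)×1000 = -29.642‰
α − 1 = ε/1000 = -0.0241
f^(α−1) = 0.756^(-0.0241) = 1.006764
δ_res = (-29.642 + 1000) × 1.006764 − 1000 = 976.922 − 1000 = -23.08‰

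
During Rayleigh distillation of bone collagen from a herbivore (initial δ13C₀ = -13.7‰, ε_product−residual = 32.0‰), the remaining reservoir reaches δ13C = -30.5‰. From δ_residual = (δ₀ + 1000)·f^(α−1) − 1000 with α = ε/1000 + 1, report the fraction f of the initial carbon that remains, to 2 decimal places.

0.58

α − 1 = ε/1000 = 0.0320
(δ_res + 1000)/(δ₀ + 1000) = (-30.5 + 1000)/(-13.7 + 1000) = 969.5/986.3 = 0.982967
f = 0.982967^(1/0.0320) = exp(ln(0.982967)/0.0320) = exp(-0.01718/0.0320)
f = exp(-0.5369) = 0.5846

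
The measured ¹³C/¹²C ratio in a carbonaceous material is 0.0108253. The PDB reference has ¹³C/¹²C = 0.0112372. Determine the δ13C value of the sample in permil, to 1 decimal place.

-36.7 permil

δ13C = (R_sample / R_standard − 1) × 1000
R_sample / R_standard = 0.0108253 / 0.0112372 = 0.963345
δ13C = (0.963345 − 1) × 1000 = -36.66 permil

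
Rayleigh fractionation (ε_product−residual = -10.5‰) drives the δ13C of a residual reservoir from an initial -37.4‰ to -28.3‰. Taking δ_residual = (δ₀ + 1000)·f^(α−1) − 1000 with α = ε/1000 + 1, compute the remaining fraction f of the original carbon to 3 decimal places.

α − 1 = ε/1000 = -0.0105
(δ_res + 1000)/(δ₀ + 1000) = (-28.3 + 1000)/(-37.4 + 1000) = 971.7/962.6 = 1.009454
f = 1.009454^(1/-0.0105) = exp(ln(1.009454)/-0.0105) = exp(0.00941/-0.0105)
f = exp(-0.8961) = 0.4082

0.408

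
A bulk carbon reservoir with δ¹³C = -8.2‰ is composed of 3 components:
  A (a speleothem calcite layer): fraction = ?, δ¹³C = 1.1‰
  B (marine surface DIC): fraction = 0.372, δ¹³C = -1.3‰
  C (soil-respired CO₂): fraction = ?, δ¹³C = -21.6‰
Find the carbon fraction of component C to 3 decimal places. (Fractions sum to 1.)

0.370

Let f_C and f_A be the unknown fractions; fractions sum to 1 so f_C + f_A = 0.628.
Mass balance: Σ fᵢ·δᵢ = δ_bulk ⇒ f_C·(-21.6) + f_A·(1.1) = -8.2 − (-0.484) = -7.716
Substitute f_A = 0.628 − f_C:
f_C·(-21.6 − 1.1) = -7.716 − 0.628×(1.1) = -8.407
f_C = -8.407 / -22.7 = 0.3704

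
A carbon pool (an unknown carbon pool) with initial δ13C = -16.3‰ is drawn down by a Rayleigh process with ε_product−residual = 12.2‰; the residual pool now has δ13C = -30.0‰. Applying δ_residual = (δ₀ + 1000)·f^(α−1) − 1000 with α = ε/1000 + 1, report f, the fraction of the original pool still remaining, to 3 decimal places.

0.317

α − 1 = ε/1000 = 0.0122
(δ_res + 1000)/(δ₀ + 1000) = (-30.0 + 1000)/(-16.3 + 1000) = 970.0/983.7 = 0.986073
f = 0.986073^(1/0.0122) = exp(ln(0.986073)/0.0122) = exp(-0.01402/0.0122)
f = exp(-1.1496) = 0.3168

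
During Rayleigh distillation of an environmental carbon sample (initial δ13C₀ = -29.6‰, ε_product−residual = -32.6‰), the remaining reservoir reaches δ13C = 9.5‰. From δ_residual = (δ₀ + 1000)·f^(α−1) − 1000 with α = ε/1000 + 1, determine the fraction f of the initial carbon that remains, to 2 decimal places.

0.30

α − 1 = ε/1000 = -0.0326
(δ_res + 1000)/(δ₀ + 1000) = (9.5 + 1000)/(-29.6 + 1000) = 1009.5/970.4 = 1.040293
f = 1.040293^(1/-0.0326) = exp(ln(1.040293)/-0.0326) = exp(0.03950/-0.0326)
f = exp(-1.2117) = 0.2977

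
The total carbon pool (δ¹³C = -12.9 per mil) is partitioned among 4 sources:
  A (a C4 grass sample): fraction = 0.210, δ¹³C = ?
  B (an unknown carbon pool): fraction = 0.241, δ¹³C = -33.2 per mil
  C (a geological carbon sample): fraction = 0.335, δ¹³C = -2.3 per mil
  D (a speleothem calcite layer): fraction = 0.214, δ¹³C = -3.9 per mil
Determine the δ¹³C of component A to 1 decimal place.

-15.7 per mil

Isotope mass balance: δ_bulk = Σ fᵢ·δᵢ.
-12.9 = 0.210×δ_A + 0.241×(-33.2) + 0.335×(-2.3) + 0.214×(-3.9)
0.210·δ_A = -12.9 − (-9.606) = -3.294
δ_A = -3.294 / 0.210 = -15.68 per mil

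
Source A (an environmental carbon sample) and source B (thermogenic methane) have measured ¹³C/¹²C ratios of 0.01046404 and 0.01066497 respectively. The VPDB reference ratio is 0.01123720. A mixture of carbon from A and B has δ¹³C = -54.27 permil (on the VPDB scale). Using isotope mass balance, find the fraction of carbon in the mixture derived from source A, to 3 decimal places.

δ_A = (0.01046404/0.01123720 − 1)×1000 = (0.931196 − 1)×1000 = -68.804 permil
δ_B = (0.01066497/0.01123720 − 1)×1000 = (0.949077 − 1)×1000 = -50.923 permil
f_A = (δ_mix − δ_B)/(δ_A − δ_B) = (-54.27 − (-50.923))/(-68.804 − (-50.923))
f_A = -3.347 / -17.881 = 0.1872

0.187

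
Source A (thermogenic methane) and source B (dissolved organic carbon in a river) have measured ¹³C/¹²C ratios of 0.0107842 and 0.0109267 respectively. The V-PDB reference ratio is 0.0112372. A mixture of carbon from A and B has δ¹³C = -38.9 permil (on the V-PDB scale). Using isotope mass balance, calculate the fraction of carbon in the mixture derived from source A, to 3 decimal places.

0.889

δ_A = (0.0107842/0.0112372 − 1)×1000 = (0.959687 − 1)×1000 = -40.313 permil
δ_B = (0.0109267/0.0112372 − 1)×1000 = (0.972369 − 1)×1000 = -27.631 permil
f_A = (δ_mix − δ_B)/(δ_A − δ_B) = (-38.9 − (-27.631))/(-40.313 − (-27.631))
f_A = -11.269 / -12.681 = 0.8886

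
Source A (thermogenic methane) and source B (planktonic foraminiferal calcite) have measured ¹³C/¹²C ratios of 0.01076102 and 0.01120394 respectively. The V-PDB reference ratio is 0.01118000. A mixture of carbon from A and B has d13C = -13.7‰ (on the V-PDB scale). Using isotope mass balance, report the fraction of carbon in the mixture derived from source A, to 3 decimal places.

0.400

δ_A = (0.01076102/0.01118000 − 1)×1000 = (0.962524 − 1)×1000 = -37.476‰
δ_B = (0.01120394/0.01118000 − 1)×1000 = (1.002141 − 1)×1000 = 2.141‰
f_A = (δ_mix − δ_B)/(δ_A − δ_B) = (-13.7 − (2.141))/(-37.476 − (2.141))
f_A = -15.841 / -39.617 = 0.3999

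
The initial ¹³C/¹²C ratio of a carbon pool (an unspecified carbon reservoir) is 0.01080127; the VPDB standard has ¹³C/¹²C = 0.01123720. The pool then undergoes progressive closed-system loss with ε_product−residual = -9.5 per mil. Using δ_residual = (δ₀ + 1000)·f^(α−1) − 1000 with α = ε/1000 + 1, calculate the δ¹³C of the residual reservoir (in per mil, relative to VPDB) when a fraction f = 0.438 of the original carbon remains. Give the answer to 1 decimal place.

-31.2 per mil

δ₀ = (0.01080127/0.01123720 − 1)×1000 = (0.961207 − 1)×1000 = -38.793 per mil
α − 1 = ε/1000 = -0.0095
f^(α−1) = 0.438^(-0.0095) = 1.007873
δ_res = (-38.793 + 1000) × 1.007873 − 1000 = 968.775 − 1000 = -31.23 per mil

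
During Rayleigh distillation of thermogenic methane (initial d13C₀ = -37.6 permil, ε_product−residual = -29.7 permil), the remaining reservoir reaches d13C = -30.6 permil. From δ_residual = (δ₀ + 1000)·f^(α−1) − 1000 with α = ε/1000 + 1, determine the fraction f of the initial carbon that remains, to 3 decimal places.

α − 1 = ε/1000 = -0.0297
(δ_res + 1000)/(δ₀ + 1000) = (-30.6 + 1000)/(-37.6 + 1000) = 969.4/962.4 = 1.007273
f = 1.007273^(1/-0.0297) = exp(ln(1.007273)/-0.0297) = exp(0.00725/-0.0297)
f = exp(-0.2440) = 0.7835

0.783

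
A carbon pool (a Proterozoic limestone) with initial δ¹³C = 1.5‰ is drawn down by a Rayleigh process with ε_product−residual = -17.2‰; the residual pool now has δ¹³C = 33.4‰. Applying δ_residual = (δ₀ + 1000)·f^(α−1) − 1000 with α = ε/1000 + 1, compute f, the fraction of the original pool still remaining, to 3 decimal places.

α − 1 = ε/1000 = -0.0172
(δ_res + 1000)/(δ₀ + 1000) = (33.4 + 1000)/(1.5 + 1000) = 1033.4/1001.5 = 1.031852
f = 1.031852^(1/-0.0172) = exp(ln(1.031852)/-0.0172) = exp(0.03136/-0.0172)
f = exp(-1.8230) = 0.1615

0.162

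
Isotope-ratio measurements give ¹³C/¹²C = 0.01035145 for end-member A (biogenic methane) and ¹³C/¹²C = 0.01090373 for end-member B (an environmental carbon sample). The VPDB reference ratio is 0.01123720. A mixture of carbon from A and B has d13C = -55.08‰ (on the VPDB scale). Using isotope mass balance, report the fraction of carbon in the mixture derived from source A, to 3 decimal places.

δ_A = (0.01035145/0.01123720 − 1)×1000 = (0.921177 − 1)×1000 = -78.823‰
δ_B = (0.01090373/0.01123720 − 1)×1000 = (0.970324 − 1)×1000 = -29.676‰
f_A = (δ_mix − δ_B)/(δ_A − δ_B) = (-55.08 − (-29.676))/(-78.823 − (-29.676))
f_A = -25.404 / -49.147 = 0.5169

0.517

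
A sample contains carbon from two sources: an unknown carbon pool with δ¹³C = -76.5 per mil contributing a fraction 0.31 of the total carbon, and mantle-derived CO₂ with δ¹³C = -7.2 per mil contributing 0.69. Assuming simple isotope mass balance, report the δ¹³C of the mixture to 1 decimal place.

-28.7 per mil

δ_mix = f_A·δ_A + f_B·δ_B
δ_mix = 0.31 × (-76.5) + 0.69 × (-7.2)
δ_mix = -23.71 + -4.97 = -28.68 per mil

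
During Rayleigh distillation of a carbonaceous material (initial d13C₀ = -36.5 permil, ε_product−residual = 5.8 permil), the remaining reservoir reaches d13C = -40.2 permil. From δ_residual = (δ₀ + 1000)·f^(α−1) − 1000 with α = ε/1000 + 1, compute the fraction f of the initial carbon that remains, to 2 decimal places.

α − 1 = ε/1000 = 0.0058
(δ_res + 1000)/(δ₀ + 1000) = (-40.2 + 1000)/(-36.5 + 1000) = 959.8/963.5 = 0.996160
f = 0.996160^(1/0.0058) = exp(ln(0.996160)/0.0058) = exp(-0.00385/0.0058)
f = exp(-0.6634) = 0.5151

0.52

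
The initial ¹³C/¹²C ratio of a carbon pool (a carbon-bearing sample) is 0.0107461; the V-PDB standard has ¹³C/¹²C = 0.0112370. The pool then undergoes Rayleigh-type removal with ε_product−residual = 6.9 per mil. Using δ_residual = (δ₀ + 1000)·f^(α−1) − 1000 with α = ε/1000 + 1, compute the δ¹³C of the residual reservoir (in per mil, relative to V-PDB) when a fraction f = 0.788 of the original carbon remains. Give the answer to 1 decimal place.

-45.3 per mil

δ₀ = (0.0107461/0.0112370 − 1)×1000 = (0.956314 − 1)×1000 = -43.686 per mil
α − 1 = ε/1000 = 0.0069
f^(α−1) = 0.788^(0.0069) = 0.998357
δ_res = (-43.686 + 1000) × 0.998357 − 1000 = 954.743 − 1000 = -45.26 per mil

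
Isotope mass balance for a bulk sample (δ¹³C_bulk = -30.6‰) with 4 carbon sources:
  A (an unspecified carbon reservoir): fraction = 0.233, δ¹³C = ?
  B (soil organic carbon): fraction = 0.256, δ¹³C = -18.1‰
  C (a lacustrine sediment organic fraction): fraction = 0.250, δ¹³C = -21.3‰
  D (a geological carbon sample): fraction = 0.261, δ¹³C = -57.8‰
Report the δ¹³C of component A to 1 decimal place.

Isotope mass balance: δ_bulk = Σ fᵢ·δᵢ.
-30.6 = 0.233×δ_A + 0.256×(-18.1) + 0.250×(-21.3) + 0.261×(-57.8)
0.233·δ_A = -30.6 − (-25.044) = -5.556
δ_A = -5.556 / 0.233 = -23.84‰

-23.8‰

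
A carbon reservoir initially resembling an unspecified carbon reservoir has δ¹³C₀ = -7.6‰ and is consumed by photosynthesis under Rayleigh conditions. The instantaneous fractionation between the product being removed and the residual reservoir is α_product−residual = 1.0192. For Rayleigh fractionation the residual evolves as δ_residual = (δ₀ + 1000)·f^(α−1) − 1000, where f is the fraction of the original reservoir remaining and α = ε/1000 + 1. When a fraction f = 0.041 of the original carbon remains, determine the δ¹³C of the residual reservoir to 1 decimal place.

Rayleigh residual: δ_res = (δ₀ + 1000)·f^(α−1) − 1000
α − 1 = 0.01920
f^(α−1) = 0.041^(0.01920) = 0.940514
δ_res = (-7.6 + 1000) × 0.940514 − 1000 = 933.366 − 1000 = -66.63‰

-66.6‰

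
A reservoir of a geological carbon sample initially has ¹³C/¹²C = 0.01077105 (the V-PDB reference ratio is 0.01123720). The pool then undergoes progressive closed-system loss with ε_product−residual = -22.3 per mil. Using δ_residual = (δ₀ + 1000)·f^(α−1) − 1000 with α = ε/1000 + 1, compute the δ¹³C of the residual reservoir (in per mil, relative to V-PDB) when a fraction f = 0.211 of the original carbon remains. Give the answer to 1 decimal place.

δ₀ = (0.01077105/0.01123720 − 1)×1000 = (0.958517 − 1)×1000 = -41.483 per mil
α − 1 = ε/1000 = -0.0223
f^(α−1) = 0.211^(-0.0223) = 1.035305
δ_res = (-41.483 + 1000) × 1.035305 − 1000 = 992.358 − 1000 = -7.64 per mil

-7.6 per mil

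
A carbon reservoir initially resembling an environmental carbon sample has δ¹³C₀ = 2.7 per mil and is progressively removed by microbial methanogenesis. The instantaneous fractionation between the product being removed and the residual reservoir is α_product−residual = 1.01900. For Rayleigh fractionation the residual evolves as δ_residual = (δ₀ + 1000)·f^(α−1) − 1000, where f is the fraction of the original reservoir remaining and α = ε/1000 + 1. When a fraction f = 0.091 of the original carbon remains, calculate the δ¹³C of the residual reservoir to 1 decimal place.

Rayleigh residual: δ_res = (δ₀ + 1000)·f^(α−1) − 1000
α − 1 = 0.01900
f^(α−1) = 0.091^(0.01900) = 0.955480
δ_res = (2.7 + 1000) × 0.955480 − 1000 = 958.060 − 1000 = -41.94 per mil

-41.9 per mil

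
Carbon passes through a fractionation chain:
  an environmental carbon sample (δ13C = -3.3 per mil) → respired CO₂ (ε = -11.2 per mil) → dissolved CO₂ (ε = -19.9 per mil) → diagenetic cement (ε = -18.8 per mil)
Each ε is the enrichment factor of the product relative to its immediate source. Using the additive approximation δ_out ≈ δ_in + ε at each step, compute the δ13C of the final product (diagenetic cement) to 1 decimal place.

-53.2 per mil

step 1: δ ≈ -3.3 + (-11.2) = -14.5 per mil
step 2: δ ≈ -14.5 + (-19.9) = -34.4 per mil
step 3: δ ≈ -34.4 + (-18.8) = -53.2 per mil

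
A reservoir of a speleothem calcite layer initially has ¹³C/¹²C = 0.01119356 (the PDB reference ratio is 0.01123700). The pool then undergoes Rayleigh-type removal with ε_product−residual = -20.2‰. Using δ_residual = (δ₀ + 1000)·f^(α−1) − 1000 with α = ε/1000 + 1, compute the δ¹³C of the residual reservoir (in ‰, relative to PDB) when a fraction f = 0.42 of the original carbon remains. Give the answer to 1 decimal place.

δ₀ = (0.01119356/0.01123700 − 1)×1000 = (0.996134 − 1)×1000 = -3.866‰
α − 1 = ε/1000 = -0.0202
f^(α−1) = 0.42^(-0.0202) = 1.017678
δ_res = (-3.866 + 1000) × 1.017678 − 1000 = 1013.744 − 1000 = 13.74‰

13.7‰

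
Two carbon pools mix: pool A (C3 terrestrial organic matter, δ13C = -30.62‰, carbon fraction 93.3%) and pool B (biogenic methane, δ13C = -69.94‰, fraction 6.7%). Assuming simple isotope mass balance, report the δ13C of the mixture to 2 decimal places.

δ_mix = f_A·δ_A + f_B·δ_B
δ_mix = 0.933 × (-30.62) + 0.067 × (-69.94)
δ_mix = -28.568 + -4.686 = -33.254‰

-33.25‰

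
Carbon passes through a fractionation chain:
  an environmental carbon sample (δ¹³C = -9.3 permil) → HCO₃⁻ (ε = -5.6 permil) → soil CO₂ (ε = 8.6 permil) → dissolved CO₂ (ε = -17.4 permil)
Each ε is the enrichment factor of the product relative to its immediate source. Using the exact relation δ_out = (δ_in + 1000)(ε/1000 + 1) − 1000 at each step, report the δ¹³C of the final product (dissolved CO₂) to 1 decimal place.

step 1: δ = (-9.30 + 1000)·(-5.6/1000 + 1) − 1000 = -14.85 permil
step 2: δ = (-14.85 + 1000)·(8.6/1000 + 1) − 1000 = -6.38 permil
step 3: δ = (-6.38 + 1000)·(-17.4/1000 + 1) − 1000 = -23.66 permil

-23.7 permil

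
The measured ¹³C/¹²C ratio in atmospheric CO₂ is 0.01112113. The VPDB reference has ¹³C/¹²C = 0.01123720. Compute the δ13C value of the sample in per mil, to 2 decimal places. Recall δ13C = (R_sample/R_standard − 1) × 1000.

-10.33 per mil

δ13C = (R_sample / R_standard − 1) × 1000
R_sample / R_standard = 0.01112113 / 0.01123720 = 0.989671
δ13C = (0.989671 − 1) × 1000 = -10.329 per mil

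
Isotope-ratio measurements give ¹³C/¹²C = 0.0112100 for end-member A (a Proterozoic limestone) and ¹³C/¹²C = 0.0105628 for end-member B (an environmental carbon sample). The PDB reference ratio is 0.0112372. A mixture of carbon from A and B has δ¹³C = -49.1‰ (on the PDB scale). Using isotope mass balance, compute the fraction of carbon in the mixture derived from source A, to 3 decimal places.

δ_A = (0.0112100/0.0112372 − 1)×1000 = (0.997579 − 1)×1000 = -2.421‰
δ_B = (0.0105628/0.0112372 − 1)×1000 = (0.939985 − 1)×1000 = -60.015‰
f_A = (δ_mix − δ_B)/(δ_A − δ_B) = (-49.1 − (-60.015))/(-2.421 − (-60.015))
f_A = 10.915 / 57.594 = 0.1895

0.190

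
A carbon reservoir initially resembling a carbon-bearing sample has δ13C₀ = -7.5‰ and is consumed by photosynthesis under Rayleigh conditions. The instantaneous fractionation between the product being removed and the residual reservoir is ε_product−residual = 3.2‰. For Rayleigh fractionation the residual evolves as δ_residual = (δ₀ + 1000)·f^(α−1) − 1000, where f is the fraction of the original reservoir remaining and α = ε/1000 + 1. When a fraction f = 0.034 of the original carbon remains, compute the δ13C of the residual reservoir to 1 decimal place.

-18.2‰

Rayleigh residual: δ_res = (δ₀ + 1000)·f^(α−1) − 1000
α = ε/1000 + 1 = 1.00320, so α − 1 = 0.00320
f^(α−1) = 0.034^(0.00320) = 0.989238
δ_res = (-7.5 + 1000) × 0.989238 − 1000 = 981.819 − 1000 = -18.18‰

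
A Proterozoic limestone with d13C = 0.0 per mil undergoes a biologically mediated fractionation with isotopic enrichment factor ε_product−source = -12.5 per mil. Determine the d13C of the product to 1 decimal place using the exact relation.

Exactly, δ_product = (δ_source + 1000)·(ε/1000 + 1) − 1000.
δ_product = (0.0 + 1000) × (-12.5/1000 + 1) − 1000
δ_product = -12.50 per mil

-12.5 per mil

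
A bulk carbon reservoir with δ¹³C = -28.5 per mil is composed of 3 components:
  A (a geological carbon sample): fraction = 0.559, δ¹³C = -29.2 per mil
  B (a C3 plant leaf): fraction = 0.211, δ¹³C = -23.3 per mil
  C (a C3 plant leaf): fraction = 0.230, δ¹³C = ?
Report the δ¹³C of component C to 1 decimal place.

Isotope mass balance: δ_bulk = Σ fᵢ·δᵢ.
-28.5 = 0.559×(-29.2) + 0.211×(-23.3) + 0.230×δ_C
0.230·δ_C = -28.5 − (-21.239) = -7.261
δ_C = -7.261 / 0.230 = -31.57 per mil

-31.6 per mil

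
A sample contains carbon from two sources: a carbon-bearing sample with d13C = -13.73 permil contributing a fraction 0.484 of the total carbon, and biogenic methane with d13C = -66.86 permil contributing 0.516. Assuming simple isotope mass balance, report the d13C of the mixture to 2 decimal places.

δ_mix = f_A·δ_A + f_B·δ_B
δ_mix = 0.484 × (-13.73) + 0.516 × (-66.86)
δ_mix = -6.645 + -34.500 = -41.145 permil

-41.15 permil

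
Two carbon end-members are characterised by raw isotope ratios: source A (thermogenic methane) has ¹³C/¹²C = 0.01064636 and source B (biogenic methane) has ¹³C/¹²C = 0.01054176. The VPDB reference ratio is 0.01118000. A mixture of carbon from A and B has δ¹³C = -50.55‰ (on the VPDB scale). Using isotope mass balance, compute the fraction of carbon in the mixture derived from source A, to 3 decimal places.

δ_A = (0.01064636/0.01118000 − 1)×1000 = (0.952268 − 1)×1000 = -47.732‰
δ_B = (0.01054176/0.01118000 − 1)×1000 = (0.942912 − 1)×1000 = -57.088‰
f_A = (δ_mix − δ_B)/(δ_A − δ_B) = (-50.55 − (-57.088))/(-47.732 − (-57.088))
f_A = 6.538 / 9.356 = 0.6988

0.699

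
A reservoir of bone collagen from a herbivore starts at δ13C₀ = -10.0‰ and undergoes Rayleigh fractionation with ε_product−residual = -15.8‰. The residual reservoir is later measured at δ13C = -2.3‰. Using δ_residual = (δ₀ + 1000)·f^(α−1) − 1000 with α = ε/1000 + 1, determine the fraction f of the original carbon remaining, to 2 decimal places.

0.61

α − 1 = ε/1000 = -0.0158
(δ_res + 1000)/(δ₀ + 1000) = (-2.3 + 1000)/(-10.0 + 1000) = 997.7/990.0 = 1.007778
f = 1.007778^(1/-0.0158) = exp(ln(1.007778)/-0.0158) = exp(0.00775/-0.0158)
f = exp(-0.4904) = 0.6124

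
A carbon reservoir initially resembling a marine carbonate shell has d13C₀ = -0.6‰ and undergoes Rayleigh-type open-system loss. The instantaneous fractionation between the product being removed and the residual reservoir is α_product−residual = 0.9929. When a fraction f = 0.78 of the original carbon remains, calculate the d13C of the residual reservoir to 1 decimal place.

1.2‰

Rayleigh residual: δ_res = (δ₀ + 1000)·f^(α−1) − 1000
α − 1 = -0.00710
f^(α−1) = 0.78^(-0.00710) = 1.001766
δ_res = (-0.6 + 1000) × 1.001766 − 1000 = 1001.165 − 1000 = 1.16‰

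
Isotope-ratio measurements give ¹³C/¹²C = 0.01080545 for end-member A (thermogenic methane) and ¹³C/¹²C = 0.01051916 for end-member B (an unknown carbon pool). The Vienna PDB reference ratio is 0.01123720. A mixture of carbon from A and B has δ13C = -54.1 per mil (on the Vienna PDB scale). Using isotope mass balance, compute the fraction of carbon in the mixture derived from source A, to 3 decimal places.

δ_A = (0.01080545/0.01123720 − 1)×1000 = (0.961579 − 1)×1000 = -38.421 per mil
δ_B = (0.01051916/0.01123720 − 1)×1000 = (0.936102 − 1)×1000 = -63.898 per mil
f_A = (δ_mix − δ_B)/(δ_A − δ_B) = (-54.1 − (-63.898))/(-38.421 − (-63.898))
f_A = 9.798 / 25.477 = 0.3846

0.385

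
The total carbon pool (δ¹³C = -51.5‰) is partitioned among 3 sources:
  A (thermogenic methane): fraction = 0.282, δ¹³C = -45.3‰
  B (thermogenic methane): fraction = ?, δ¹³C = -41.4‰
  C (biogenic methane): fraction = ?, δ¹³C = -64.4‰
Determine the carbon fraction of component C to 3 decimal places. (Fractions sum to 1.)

0.391

Let f_C and f_B be the unknown fractions; fractions sum to 1 so f_C + f_B = 0.718.
Mass balance: Σ fᵢ·δᵢ = δ_bulk ⇒ f_C·(-64.4) + f_B·(-41.4) = -51.5 − (-12.775) = -38.725
Substitute f_B = 0.718 − f_C:
f_C·(-64.4 − -41.4) = -38.725 − 0.718×(-41.4) = -9.000
f_C = -9.000 / -23.0 = 0.3913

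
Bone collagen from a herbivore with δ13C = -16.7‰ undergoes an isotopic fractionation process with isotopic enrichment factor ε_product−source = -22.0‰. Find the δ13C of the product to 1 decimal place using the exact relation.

-38.3‰

Exactly, δ_product = (δ_source + 1000)·(ε/1000 + 1) − 1000.
δ_product = (-16.7 + 1000) × (-22.0/1000 + 1) − 1000
δ_product = -38.33‰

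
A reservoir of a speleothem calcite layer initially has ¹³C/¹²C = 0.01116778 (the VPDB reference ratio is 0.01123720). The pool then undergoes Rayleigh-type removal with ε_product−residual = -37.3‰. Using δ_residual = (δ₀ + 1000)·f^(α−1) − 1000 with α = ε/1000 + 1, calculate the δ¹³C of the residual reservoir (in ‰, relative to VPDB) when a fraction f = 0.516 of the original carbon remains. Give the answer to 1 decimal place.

18.7‰

δ₀ = (0.01116778/0.01123720 − 1)×1000 = (0.993822 − 1)×1000 = -6.178‰
α − 1 = ε/1000 = -0.0373
f^(α−1) = 0.516^(-0.0373) = 1.024987
δ_res = (-6.178 + 1000) × 1.024987 − 1000 = 1018.654 − 1000 = 18.65‰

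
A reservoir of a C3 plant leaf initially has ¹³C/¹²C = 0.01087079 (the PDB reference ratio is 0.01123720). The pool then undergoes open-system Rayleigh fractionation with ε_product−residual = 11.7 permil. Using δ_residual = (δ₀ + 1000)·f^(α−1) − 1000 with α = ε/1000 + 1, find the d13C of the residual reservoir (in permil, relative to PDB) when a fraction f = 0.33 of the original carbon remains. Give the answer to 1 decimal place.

δ₀ = (0.01087079/0.01123720 − 1)×1000 = (0.967393 − 1)×1000 = -32.607 permil
α − 1 = ε/1000 = 0.0117
f^(α−1) = 0.33^(0.0117) = 0.987112
δ_res = (-32.607 + 1000) × 0.987112 − 1000 = 954.926 − 1000 = -45.07 permil

-45.1 permil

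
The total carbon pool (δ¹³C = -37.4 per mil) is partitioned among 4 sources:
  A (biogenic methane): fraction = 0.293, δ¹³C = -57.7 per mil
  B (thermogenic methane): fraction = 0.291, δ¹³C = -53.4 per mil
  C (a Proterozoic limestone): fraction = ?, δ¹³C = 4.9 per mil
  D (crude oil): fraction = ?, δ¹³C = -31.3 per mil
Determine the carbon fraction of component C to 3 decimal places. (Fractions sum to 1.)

0.223

Let f_C and f_D be the unknown fractions; fractions sum to 1 so f_C + f_D = 0.416.
Mass balance: Σ fᵢ·δᵢ = δ_bulk ⇒ f_C·(4.9) + f_D·(-31.3) = -37.4 − (-32.445) = -4.955
Substitute f_D = 0.416 − f_C:
f_C·(4.9 − -31.3) = -4.955 − 0.416×(-31.3) = 8.066
f_C = 8.066 / 36.2 = 0.2228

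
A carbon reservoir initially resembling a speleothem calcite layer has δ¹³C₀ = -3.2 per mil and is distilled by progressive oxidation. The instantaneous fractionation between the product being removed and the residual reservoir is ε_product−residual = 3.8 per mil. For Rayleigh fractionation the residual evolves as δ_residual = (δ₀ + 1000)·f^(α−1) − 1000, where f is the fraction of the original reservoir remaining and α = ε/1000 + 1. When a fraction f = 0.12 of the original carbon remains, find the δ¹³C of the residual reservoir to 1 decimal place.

Rayleigh residual: δ_res = (δ₀ + 1000)·f^(α−1) − 1000
α = ε/1000 + 1 = 1.00380, so α − 1 = 0.00380
f^(α−1) = 0.12^(0.00380) = 0.991975
δ_res = (-3.2 + 1000) × 0.991975 − 1000 = 988.801 − 1000 = -11.20 per mil

-11.2 per mil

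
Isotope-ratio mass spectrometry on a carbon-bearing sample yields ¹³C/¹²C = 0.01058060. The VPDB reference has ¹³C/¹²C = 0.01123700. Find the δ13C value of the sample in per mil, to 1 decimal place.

-58.4 per mil

δ13C = (R_sample / R_standard − 1) × 1000
R_sample / R_standard = 0.01058060 / 0.01123700 = 0.941586
δ13C = (0.941586 − 1) × 1000 = -58.41 per mil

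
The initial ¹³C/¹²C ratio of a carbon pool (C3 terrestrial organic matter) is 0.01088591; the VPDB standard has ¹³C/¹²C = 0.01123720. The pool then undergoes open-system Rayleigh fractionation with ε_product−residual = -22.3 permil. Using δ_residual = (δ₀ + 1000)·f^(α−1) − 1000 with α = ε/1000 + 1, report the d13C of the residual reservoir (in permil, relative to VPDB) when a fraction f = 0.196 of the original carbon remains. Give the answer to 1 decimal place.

δ₀ = (0.01088591/0.01123720 − 1)×1000 = (0.968739 − 1)×1000 = -31.261 permil
α − 1 = ε/1000 = -0.0223
f^(α−1) = 0.196^(-0.0223) = 1.037009
δ_res = (-31.261 + 1000) × 1.037009 − 1000 = 1004.591 − 1000 = 4.59 permil

4.6 permil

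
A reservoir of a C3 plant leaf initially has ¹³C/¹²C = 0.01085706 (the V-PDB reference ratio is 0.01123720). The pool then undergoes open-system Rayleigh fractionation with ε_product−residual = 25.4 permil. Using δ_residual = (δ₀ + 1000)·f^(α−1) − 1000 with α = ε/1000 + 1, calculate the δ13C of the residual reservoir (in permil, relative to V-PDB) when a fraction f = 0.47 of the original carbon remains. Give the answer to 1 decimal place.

δ₀ = (0.01085706/0.01123720 − 1)×1000 = (0.966171 − 1)×1000 = -33.829 permil
α − 1 = ε/1000 = 0.0254
f^(α−1) = 0.47^(0.0254) = 0.981005
δ_res = (-33.829 + 1000) × 0.981005 − 1000 = 947.819 − 1000 = -52.18 permil

-52.2 permil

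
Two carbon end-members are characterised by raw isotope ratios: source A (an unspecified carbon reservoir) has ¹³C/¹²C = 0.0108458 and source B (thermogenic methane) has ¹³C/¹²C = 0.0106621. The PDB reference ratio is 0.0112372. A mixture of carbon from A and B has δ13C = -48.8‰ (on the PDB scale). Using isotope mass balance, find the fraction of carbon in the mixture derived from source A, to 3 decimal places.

δ_A = (0.0108458/0.0112372 − 1)×1000 = (0.965169 − 1)×1000 = -34.831‰
δ_B = (0.0106621/0.0112372 − 1)×1000 = (0.948822 − 1)×1000 = -51.178‰
f_A = (δ_mix − δ_B)/(δ_A − δ_B) = (-48.8 − (-51.178))/(-34.831 − (-51.178))
f_A = 2.378 / 16.347 = 0.1455

0.145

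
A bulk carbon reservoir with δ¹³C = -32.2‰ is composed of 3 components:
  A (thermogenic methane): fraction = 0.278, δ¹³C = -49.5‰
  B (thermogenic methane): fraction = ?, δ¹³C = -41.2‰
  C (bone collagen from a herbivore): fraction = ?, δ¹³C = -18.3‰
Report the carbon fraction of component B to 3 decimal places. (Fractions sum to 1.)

0.228

Let f_B and f_C be the unknown fractions; fractions sum to 1 so f_B + f_C = 0.722.
Mass balance: Σ fᵢ·δᵢ = δ_bulk ⇒ f_B·(-41.2) + f_C·(-18.3) = -32.2 − (-13.761) = -18.439
Substitute f_C = 0.722 − f_B:
f_B·(-41.2 − -18.3) = -18.439 − 0.722×(-18.3) = -5.226
f_B = -5.226 / -22.9 = 0.2282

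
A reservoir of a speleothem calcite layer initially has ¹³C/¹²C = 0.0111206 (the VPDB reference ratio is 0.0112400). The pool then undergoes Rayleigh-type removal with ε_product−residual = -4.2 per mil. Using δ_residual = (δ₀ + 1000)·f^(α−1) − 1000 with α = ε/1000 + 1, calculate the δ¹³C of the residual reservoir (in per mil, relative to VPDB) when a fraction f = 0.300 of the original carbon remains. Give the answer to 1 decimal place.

-5.6 per mil

δ₀ = (0.0111206/0.0112400 − 1)×1000 = (0.989377 − 1)×1000 = -10.623 per mil
α − 1 = ε/1000 = -0.0042
f^(α−1) = 0.300^(-0.0042) = 1.005069
δ_res = (-10.623 + 1000) × 1.005069 − 1000 = 994.393 − 1000 = -5.61 per mil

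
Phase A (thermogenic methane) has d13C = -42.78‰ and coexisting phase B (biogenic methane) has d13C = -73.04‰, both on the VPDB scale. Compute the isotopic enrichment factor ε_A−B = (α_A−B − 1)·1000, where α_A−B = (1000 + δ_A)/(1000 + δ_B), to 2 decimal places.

32.64‰

α_A−B = (1000 + -42.78) / (1000 + -73.04) = 957.22 / 926.96 = 1.032644
ε_A−B = (1.032644 − 1) × 1000 = 32.644‰
(The approximation ε ≈ δ_A − δ_B would give 30.26‰.)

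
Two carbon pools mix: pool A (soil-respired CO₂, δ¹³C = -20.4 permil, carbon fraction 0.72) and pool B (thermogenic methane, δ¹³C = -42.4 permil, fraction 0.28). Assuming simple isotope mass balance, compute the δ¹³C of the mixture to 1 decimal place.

δ_mix = f_A·δ_A + f_B·δ_B
δ_mix = 0.72 × (-20.4) + 0.28 × (-42.4)
δ_mix = -14.69 + -11.87 = -26.56 permil

-26.6 permil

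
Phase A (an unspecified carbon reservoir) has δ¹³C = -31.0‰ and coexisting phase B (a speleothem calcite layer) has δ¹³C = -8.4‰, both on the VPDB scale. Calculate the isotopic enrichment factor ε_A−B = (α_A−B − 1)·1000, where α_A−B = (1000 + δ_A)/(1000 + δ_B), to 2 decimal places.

-22.79‰

α_A−B = (1000 + -31.0) / (1000 + -8.4) = 969.0 / 991.6 = 0.977209
ε_A−B = (0.977209 − 1) × 1000 = -22.791‰
(The approximation ε ≈ δ_A − δ_B would give -22.6‰.)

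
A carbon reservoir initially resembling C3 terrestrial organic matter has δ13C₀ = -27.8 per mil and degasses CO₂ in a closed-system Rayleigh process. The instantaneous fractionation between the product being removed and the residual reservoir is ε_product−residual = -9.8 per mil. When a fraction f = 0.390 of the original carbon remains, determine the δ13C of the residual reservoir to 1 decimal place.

Rayleigh residual: δ_res = (δ₀ + 1000)·f^(α−1) − 1000
α = ε/1000 + 1 = 0.99020, so α − 1 = -0.00980
f^(α−1) = 0.390^(-0.00980) = 1.009270
δ_res = (-27.8 + 1000) × 1.009270 − 1000 = 981.213 − 1000 = -18.79 per mil

-18.8 per mil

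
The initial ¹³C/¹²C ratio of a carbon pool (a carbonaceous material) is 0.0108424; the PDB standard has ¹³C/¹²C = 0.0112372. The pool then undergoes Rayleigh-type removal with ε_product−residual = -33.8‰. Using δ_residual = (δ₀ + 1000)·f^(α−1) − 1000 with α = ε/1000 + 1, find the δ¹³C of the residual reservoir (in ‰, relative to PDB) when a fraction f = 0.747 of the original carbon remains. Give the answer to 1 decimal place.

δ₀ = (0.0108424/0.0112372 − 1)×1000 = (0.964867 − 1)×1000 = -35.133‰
α − 1 = ε/1000 = -0.0338
f^(α−1) = 0.747^(-0.0338) = 1.009908
δ_res = (-35.133 + 1000) × 1.009908 − 1000 = 974.426 − 1000 = -25.57‰

-25.6‰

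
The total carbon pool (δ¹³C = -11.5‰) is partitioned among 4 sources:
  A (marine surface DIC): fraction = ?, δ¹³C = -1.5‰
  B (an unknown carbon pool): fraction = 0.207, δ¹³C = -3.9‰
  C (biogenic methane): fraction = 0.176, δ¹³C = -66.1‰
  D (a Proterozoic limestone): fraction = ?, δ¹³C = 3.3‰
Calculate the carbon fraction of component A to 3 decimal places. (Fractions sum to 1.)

Let f_A and f_D be the unknown fractions; fractions sum to 1 so f_A + f_D = 0.617.
Mass balance: Σ fᵢ·δᵢ = δ_bulk ⇒ f_A·(-1.5) + f_D·(3.3) = -11.5 − (-12.441) = 0.941
Substitute f_D = 0.617 − f_A:
f_A·(-1.5 − 3.3) = 0.941 − 0.617×(3.3) = -1.095
f_A = -1.095 / -4.8 = 0.2282

0.228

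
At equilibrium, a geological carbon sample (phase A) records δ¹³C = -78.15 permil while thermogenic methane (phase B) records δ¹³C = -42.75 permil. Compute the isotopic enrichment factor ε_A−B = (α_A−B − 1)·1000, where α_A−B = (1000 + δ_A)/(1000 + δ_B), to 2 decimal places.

α_A−B = (1000 + -78.15) / (1000 + -42.75) = 921.85 / 957.25 = 0.963019
ε_A−B = (0.963019 − 1) × 1000 = -36.981 permil
(The approximation ε ≈ δ_A − δ_B would give -35.40 permil.)

-36.98 permil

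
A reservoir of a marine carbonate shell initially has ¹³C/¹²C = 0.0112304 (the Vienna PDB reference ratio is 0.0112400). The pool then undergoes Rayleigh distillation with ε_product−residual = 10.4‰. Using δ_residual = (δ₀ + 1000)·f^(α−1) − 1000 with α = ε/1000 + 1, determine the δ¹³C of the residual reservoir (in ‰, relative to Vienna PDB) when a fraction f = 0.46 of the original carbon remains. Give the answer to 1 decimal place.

δ₀ = (0.0112304/0.0112400 − 1)×1000 = (0.999146 − 1)×1000 = -0.854‰
α − 1 = ε/1000 = 0.0104
f^(α−1) = 0.46^(0.0104) = 0.991957
δ_res = (-0.854 + 1000) × 0.991957 − 1000 = 991.109 − 1000 = -8.89‰

-8.9‰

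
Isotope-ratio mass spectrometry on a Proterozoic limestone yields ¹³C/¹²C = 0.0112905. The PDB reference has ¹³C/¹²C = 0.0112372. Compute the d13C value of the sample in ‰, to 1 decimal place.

4.7‰

d13C = (R_sample / R_standard − 1) × 1000
R_sample / R_standard = 0.0112905 / 0.0112372 = 1.004743
d13C = (1.004743 − 1) × 1000 = 4.74‰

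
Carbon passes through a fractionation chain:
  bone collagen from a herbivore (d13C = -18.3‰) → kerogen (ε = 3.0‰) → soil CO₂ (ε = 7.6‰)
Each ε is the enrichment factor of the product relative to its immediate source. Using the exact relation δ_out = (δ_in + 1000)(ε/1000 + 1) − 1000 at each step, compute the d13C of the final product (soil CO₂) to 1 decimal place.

step 1: δ = (-18.30 + 1000)·(3.0/1000 + 1) − 1000 = -15.35‰
step 2: δ = (-15.35 + 1000)·(7.6/1000 + 1) − 1000 = -7.87‰

-7.9‰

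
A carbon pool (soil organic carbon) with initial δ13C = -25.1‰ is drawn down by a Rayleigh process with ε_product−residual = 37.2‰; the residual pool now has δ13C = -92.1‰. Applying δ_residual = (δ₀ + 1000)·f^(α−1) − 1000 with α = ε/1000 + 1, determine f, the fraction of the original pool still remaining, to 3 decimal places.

α − 1 = ε/1000 = 0.0372
(δ_res + 1000)/(δ₀ + 1000) = (-92.1 + 1000)/(-25.1 + 1000) = 907.9/974.9 = 0.931275
f = 0.931275^(1/0.0372) = exp(ln(0.931275)/0.0372) = exp(-0.07120/0.0372)
f = exp(-1.9140) = 0.1475

0.147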